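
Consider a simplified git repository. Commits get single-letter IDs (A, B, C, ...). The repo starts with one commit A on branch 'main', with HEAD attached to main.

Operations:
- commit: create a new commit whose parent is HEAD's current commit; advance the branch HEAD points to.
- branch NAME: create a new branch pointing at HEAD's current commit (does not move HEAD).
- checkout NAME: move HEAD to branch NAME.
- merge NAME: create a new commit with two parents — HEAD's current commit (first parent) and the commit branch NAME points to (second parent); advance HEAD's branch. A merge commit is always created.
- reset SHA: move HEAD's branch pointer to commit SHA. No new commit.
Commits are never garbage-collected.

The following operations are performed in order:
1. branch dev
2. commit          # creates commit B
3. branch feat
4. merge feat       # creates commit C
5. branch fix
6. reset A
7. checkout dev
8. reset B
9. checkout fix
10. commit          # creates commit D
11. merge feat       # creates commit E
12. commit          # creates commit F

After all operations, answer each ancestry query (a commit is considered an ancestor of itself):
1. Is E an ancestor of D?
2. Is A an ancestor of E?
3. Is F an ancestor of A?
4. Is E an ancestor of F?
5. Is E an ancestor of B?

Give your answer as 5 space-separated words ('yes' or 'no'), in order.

After op 1 (branch): HEAD=main@A [dev=A main=A]
After op 2 (commit): HEAD=main@B [dev=A main=B]
After op 3 (branch): HEAD=main@B [dev=A feat=B main=B]
After op 4 (merge): HEAD=main@C [dev=A feat=B main=C]
After op 5 (branch): HEAD=main@C [dev=A feat=B fix=C main=C]
After op 6 (reset): HEAD=main@A [dev=A feat=B fix=C main=A]
After op 7 (checkout): HEAD=dev@A [dev=A feat=B fix=C main=A]
After op 8 (reset): HEAD=dev@B [dev=B feat=B fix=C main=A]
After op 9 (checkout): HEAD=fix@C [dev=B feat=B fix=C main=A]
After op 10 (commit): HEAD=fix@D [dev=B feat=B fix=D main=A]
After op 11 (merge): HEAD=fix@E [dev=B feat=B fix=E main=A]
After op 12 (commit): HEAD=fix@F [dev=B feat=B fix=F main=A]
ancestors(D) = {A,B,C,D}; E in? no
ancestors(E) = {A,B,C,D,E}; A in? yes
ancestors(A) = {A}; F in? no
ancestors(F) = {A,B,C,D,E,F}; E in? yes
ancestors(B) = {A,B}; E in? no

Answer: no yes no yes no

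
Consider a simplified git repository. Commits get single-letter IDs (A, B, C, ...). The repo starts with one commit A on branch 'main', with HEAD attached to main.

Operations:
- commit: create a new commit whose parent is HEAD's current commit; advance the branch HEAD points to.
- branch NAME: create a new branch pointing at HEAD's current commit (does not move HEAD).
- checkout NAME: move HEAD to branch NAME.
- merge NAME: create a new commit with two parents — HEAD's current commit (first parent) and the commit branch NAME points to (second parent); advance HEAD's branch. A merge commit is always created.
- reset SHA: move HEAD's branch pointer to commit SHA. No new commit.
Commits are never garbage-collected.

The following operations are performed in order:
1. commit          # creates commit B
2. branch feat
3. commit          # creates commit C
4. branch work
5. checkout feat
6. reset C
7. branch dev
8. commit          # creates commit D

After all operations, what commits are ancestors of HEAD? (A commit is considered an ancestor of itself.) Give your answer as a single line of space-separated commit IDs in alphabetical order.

After op 1 (commit): HEAD=main@B [main=B]
After op 2 (branch): HEAD=main@B [feat=B main=B]
After op 3 (commit): HEAD=main@C [feat=B main=C]
After op 4 (branch): HEAD=main@C [feat=B main=C work=C]
After op 5 (checkout): HEAD=feat@B [feat=B main=C work=C]
After op 6 (reset): HEAD=feat@C [feat=C main=C work=C]
After op 7 (branch): HEAD=feat@C [dev=C feat=C main=C work=C]
After op 8 (commit): HEAD=feat@D [dev=C feat=D main=C work=C]

Answer: A B C D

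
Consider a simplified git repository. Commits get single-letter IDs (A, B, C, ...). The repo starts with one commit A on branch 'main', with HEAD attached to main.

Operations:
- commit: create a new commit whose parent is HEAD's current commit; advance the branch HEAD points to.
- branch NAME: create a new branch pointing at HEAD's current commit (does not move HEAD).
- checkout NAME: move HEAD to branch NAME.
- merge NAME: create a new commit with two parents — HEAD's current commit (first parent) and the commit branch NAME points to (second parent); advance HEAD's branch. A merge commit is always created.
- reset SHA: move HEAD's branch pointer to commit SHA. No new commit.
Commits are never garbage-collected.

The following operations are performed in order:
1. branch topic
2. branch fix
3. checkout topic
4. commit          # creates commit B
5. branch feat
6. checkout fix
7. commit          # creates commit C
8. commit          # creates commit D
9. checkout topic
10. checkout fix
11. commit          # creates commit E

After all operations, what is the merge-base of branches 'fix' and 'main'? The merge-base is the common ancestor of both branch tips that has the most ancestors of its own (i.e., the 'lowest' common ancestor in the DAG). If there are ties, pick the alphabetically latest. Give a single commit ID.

Answer: A

Derivation:
After op 1 (branch): HEAD=main@A [main=A topic=A]
After op 2 (branch): HEAD=main@A [fix=A main=A topic=A]
After op 3 (checkout): HEAD=topic@A [fix=A main=A topic=A]
After op 4 (commit): HEAD=topic@B [fix=A main=A topic=B]
After op 5 (branch): HEAD=topic@B [feat=B fix=A main=A topic=B]
After op 6 (checkout): HEAD=fix@A [feat=B fix=A main=A topic=B]
After op 7 (commit): HEAD=fix@C [feat=B fix=C main=A topic=B]
After op 8 (commit): HEAD=fix@D [feat=B fix=D main=A topic=B]
After op 9 (checkout): HEAD=topic@B [feat=B fix=D main=A topic=B]
After op 10 (checkout): HEAD=fix@D [feat=B fix=D main=A topic=B]
After op 11 (commit): HEAD=fix@E [feat=B fix=E main=A topic=B]
ancestors(fix=E): ['A', 'C', 'D', 'E']
ancestors(main=A): ['A']
common: ['A']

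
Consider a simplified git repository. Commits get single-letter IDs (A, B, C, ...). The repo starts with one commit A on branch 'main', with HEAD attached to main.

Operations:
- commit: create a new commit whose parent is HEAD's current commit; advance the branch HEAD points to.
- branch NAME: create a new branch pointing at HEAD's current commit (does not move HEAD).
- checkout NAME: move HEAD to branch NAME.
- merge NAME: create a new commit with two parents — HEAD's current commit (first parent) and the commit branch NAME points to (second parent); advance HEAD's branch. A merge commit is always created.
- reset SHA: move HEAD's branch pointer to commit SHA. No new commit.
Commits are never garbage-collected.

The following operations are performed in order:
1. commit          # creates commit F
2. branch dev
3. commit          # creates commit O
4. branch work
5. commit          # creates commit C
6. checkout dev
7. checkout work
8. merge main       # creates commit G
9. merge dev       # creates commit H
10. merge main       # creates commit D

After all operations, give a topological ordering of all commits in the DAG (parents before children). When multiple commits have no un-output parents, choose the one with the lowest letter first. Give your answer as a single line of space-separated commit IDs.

After op 1 (commit): HEAD=main@F [main=F]
After op 2 (branch): HEAD=main@F [dev=F main=F]
After op 3 (commit): HEAD=main@O [dev=F main=O]
After op 4 (branch): HEAD=main@O [dev=F main=O work=O]
After op 5 (commit): HEAD=main@C [dev=F main=C work=O]
After op 6 (checkout): HEAD=dev@F [dev=F main=C work=O]
After op 7 (checkout): HEAD=work@O [dev=F main=C work=O]
After op 8 (merge): HEAD=work@G [dev=F main=C work=G]
After op 9 (merge): HEAD=work@H [dev=F main=C work=H]
After op 10 (merge): HEAD=work@D [dev=F main=C work=D]
commit A: parents=[]
commit C: parents=['O']
commit D: parents=['H', 'C']
commit F: parents=['A']
commit G: parents=['O', 'C']
commit H: parents=['G', 'F']
commit O: parents=['F']

Answer: A F O C G H D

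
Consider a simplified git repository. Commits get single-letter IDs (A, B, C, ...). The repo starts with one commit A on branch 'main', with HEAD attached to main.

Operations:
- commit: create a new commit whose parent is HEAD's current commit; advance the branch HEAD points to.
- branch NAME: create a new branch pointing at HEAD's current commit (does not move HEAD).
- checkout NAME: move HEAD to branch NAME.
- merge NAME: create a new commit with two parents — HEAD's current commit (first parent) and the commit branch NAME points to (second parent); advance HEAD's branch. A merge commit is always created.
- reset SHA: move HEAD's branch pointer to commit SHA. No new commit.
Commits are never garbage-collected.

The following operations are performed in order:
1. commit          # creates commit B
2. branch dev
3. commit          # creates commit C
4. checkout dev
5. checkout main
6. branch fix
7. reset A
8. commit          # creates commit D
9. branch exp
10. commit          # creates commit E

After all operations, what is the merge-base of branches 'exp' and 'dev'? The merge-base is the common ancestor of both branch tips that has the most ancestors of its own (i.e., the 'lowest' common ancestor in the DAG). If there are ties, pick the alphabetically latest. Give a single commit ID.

After op 1 (commit): HEAD=main@B [main=B]
After op 2 (branch): HEAD=main@B [dev=B main=B]
After op 3 (commit): HEAD=main@C [dev=B main=C]
After op 4 (checkout): HEAD=dev@B [dev=B main=C]
After op 5 (checkout): HEAD=main@C [dev=B main=C]
After op 6 (branch): HEAD=main@C [dev=B fix=C main=C]
After op 7 (reset): HEAD=main@A [dev=B fix=C main=A]
After op 8 (commit): HEAD=main@D [dev=B fix=C main=D]
After op 9 (branch): HEAD=main@D [dev=B exp=D fix=C main=D]
After op 10 (commit): HEAD=main@E [dev=B exp=D fix=C main=E]
ancestors(exp=D): ['A', 'D']
ancestors(dev=B): ['A', 'B']
common: ['A']

Answer: A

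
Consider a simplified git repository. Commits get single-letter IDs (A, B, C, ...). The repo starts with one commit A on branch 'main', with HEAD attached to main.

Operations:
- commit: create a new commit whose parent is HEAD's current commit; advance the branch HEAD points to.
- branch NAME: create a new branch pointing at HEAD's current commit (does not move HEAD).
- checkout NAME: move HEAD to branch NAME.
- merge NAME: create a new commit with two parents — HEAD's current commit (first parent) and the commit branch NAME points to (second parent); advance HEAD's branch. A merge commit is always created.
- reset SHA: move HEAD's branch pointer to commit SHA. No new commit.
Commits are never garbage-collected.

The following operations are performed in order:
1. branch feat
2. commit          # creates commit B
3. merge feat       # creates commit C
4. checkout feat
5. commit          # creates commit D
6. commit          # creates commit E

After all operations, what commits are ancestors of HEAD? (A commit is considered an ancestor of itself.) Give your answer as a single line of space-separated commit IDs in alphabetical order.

After op 1 (branch): HEAD=main@A [feat=A main=A]
After op 2 (commit): HEAD=main@B [feat=A main=B]
After op 3 (merge): HEAD=main@C [feat=A main=C]
After op 4 (checkout): HEAD=feat@A [feat=A main=C]
After op 5 (commit): HEAD=feat@D [feat=D main=C]
After op 6 (commit): HEAD=feat@E [feat=E main=C]

Answer: A D E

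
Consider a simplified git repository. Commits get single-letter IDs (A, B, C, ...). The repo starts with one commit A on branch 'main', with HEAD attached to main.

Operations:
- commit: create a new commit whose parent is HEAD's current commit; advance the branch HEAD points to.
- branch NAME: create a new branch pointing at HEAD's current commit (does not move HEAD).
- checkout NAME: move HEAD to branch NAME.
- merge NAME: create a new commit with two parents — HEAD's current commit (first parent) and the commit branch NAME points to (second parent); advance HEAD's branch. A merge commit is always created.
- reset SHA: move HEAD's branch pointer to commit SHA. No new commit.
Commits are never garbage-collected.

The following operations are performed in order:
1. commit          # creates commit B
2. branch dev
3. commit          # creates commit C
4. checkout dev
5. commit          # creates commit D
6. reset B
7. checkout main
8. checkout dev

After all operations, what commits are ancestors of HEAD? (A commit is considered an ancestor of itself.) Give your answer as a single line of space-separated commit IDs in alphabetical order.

After op 1 (commit): HEAD=main@B [main=B]
After op 2 (branch): HEAD=main@B [dev=B main=B]
After op 3 (commit): HEAD=main@C [dev=B main=C]
After op 4 (checkout): HEAD=dev@B [dev=B main=C]
After op 5 (commit): HEAD=dev@D [dev=D main=C]
After op 6 (reset): HEAD=dev@B [dev=B main=C]
After op 7 (checkout): HEAD=main@C [dev=B main=C]
After op 8 (checkout): HEAD=dev@B [dev=B main=C]

Answer: A B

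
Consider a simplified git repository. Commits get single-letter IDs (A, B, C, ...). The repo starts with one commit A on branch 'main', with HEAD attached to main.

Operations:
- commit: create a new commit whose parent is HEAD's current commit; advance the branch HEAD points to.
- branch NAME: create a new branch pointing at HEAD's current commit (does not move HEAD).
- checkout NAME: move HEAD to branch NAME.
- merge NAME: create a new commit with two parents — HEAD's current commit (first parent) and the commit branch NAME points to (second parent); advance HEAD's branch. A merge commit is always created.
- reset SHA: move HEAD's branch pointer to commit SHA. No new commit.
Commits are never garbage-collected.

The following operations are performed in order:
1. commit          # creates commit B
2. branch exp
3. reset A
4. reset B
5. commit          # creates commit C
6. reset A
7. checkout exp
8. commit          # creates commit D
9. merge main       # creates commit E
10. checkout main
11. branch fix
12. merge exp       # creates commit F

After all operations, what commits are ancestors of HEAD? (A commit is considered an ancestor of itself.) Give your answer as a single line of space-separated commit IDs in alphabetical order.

Answer: A B D E F

Derivation:
After op 1 (commit): HEAD=main@B [main=B]
After op 2 (branch): HEAD=main@B [exp=B main=B]
After op 3 (reset): HEAD=main@A [exp=B main=A]
After op 4 (reset): HEAD=main@B [exp=B main=B]
After op 5 (commit): HEAD=main@C [exp=B main=C]
After op 6 (reset): HEAD=main@A [exp=B main=A]
After op 7 (checkout): HEAD=exp@B [exp=B main=A]
After op 8 (commit): HEAD=exp@D [exp=D main=A]
After op 9 (merge): HEAD=exp@E [exp=E main=A]
After op 10 (checkout): HEAD=main@A [exp=E main=A]
After op 11 (branch): HEAD=main@A [exp=E fix=A main=A]
After op 12 (merge): HEAD=main@F [exp=E fix=A main=F]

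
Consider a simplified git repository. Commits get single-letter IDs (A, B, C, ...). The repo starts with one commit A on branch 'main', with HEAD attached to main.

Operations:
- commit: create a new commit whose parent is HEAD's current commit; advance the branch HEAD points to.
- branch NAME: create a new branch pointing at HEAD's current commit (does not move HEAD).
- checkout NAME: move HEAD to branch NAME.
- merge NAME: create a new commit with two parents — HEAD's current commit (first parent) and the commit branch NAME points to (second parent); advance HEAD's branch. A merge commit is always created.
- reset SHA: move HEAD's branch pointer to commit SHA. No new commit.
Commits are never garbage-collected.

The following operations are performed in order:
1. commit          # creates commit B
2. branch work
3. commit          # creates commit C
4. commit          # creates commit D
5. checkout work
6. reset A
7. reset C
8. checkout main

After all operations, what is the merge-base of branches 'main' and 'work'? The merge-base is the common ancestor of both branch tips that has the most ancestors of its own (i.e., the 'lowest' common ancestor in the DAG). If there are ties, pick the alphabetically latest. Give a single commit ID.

Answer: C

Derivation:
After op 1 (commit): HEAD=main@B [main=B]
After op 2 (branch): HEAD=main@B [main=B work=B]
After op 3 (commit): HEAD=main@C [main=C work=B]
After op 4 (commit): HEAD=main@D [main=D work=B]
After op 5 (checkout): HEAD=work@B [main=D work=B]
After op 6 (reset): HEAD=work@A [main=D work=A]
After op 7 (reset): HEAD=work@C [main=D work=C]
After op 8 (checkout): HEAD=main@D [main=D work=C]
ancestors(main=D): ['A', 'B', 'C', 'D']
ancestors(work=C): ['A', 'B', 'C']
common: ['A', 'B', 'C']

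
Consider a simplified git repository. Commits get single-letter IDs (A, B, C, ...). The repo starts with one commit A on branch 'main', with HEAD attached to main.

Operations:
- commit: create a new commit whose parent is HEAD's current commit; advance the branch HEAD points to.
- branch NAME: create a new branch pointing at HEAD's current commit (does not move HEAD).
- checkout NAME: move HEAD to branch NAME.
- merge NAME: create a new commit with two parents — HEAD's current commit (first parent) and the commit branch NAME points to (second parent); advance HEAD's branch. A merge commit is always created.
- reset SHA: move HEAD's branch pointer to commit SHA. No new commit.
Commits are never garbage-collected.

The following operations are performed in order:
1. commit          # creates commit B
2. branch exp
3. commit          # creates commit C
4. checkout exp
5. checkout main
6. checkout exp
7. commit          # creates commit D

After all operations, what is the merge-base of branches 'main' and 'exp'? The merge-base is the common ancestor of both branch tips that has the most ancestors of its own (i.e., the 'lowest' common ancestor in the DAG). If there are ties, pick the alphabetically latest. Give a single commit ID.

After op 1 (commit): HEAD=main@B [main=B]
After op 2 (branch): HEAD=main@B [exp=B main=B]
After op 3 (commit): HEAD=main@C [exp=B main=C]
After op 4 (checkout): HEAD=exp@B [exp=B main=C]
After op 5 (checkout): HEAD=main@C [exp=B main=C]
After op 6 (checkout): HEAD=exp@B [exp=B main=C]
After op 7 (commit): HEAD=exp@D [exp=D main=C]
ancestors(main=C): ['A', 'B', 'C']
ancestors(exp=D): ['A', 'B', 'D']
common: ['A', 'B']

Answer: B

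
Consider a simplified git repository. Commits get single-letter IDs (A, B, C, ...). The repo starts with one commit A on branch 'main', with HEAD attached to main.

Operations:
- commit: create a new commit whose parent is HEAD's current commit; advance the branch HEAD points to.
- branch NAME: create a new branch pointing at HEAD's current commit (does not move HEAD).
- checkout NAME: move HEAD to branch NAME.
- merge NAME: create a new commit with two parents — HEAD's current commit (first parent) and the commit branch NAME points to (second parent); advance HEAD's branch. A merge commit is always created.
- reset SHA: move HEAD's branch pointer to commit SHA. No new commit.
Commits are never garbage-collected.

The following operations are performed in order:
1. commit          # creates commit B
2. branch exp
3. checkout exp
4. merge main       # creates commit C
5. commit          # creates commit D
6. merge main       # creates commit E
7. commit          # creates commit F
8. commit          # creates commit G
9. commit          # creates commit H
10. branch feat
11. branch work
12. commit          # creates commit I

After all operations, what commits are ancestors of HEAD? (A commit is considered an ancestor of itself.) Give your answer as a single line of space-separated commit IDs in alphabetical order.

After op 1 (commit): HEAD=main@B [main=B]
After op 2 (branch): HEAD=main@B [exp=B main=B]
After op 3 (checkout): HEAD=exp@B [exp=B main=B]
After op 4 (merge): HEAD=exp@C [exp=C main=B]
After op 5 (commit): HEAD=exp@D [exp=D main=B]
After op 6 (merge): HEAD=exp@E [exp=E main=B]
After op 7 (commit): HEAD=exp@F [exp=F main=B]
After op 8 (commit): HEAD=exp@G [exp=G main=B]
After op 9 (commit): HEAD=exp@H [exp=H main=B]
After op 10 (branch): HEAD=exp@H [exp=H feat=H main=B]
After op 11 (branch): HEAD=exp@H [exp=H feat=H main=B work=H]
After op 12 (commit): HEAD=exp@I [exp=I feat=H main=B work=H]

Answer: A B C D E F G H I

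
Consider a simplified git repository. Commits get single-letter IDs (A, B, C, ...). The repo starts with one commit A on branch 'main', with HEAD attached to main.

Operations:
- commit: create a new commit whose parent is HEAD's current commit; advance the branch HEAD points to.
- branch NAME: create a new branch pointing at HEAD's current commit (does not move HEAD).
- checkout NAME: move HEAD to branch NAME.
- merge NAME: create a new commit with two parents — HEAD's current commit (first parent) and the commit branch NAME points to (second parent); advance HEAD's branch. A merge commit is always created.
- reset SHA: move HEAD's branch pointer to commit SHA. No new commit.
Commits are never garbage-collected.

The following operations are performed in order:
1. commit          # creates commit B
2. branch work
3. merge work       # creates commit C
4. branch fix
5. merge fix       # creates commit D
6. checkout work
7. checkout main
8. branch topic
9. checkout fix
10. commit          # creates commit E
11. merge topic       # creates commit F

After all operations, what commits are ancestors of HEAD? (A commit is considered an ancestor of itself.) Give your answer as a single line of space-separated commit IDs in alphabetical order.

After op 1 (commit): HEAD=main@B [main=B]
After op 2 (branch): HEAD=main@B [main=B work=B]
After op 3 (merge): HEAD=main@C [main=C work=B]
After op 4 (branch): HEAD=main@C [fix=C main=C work=B]
After op 5 (merge): HEAD=main@D [fix=C main=D work=B]
After op 6 (checkout): HEAD=work@B [fix=C main=D work=B]
After op 7 (checkout): HEAD=main@D [fix=C main=D work=B]
After op 8 (branch): HEAD=main@D [fix=C main=D topic=D work=B]
After op 9 (checkout): HEAD=fix@C [fix=C main=D topic=D work=B]
After op 10 (commit): HEAD=fix@E [fix=E main=D topic=D work=B]
After op 11 (merge): HEAD=fix@F [fix=F main=D topic=D work=B]

Answer: A B C D E F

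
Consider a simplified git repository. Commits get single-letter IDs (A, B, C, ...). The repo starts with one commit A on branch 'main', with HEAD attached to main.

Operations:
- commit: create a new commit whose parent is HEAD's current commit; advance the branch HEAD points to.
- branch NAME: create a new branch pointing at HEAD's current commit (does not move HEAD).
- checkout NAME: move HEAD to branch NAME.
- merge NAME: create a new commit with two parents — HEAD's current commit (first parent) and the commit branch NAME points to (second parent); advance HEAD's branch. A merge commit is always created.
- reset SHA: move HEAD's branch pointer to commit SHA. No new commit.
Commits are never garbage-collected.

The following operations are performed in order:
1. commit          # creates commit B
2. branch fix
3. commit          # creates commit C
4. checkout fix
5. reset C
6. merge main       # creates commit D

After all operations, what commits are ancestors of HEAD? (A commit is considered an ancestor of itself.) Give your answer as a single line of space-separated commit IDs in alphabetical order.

After op 1 (commit): HEAD=main@B [main=B]
After op 2 (branch): HEAD=main@B [fix=B main=B]
After op 3 (commit): HEAD=main@C [fix=B main=C]
After op 4 (checkout): HEAD=fix@B [fix=B main=C]
After op 5 (reset): HEAD=fix@C [fix=C main=C]
After op 6 (merge): HEAD=fix@D [fix=D main=C]

Answer: A B C D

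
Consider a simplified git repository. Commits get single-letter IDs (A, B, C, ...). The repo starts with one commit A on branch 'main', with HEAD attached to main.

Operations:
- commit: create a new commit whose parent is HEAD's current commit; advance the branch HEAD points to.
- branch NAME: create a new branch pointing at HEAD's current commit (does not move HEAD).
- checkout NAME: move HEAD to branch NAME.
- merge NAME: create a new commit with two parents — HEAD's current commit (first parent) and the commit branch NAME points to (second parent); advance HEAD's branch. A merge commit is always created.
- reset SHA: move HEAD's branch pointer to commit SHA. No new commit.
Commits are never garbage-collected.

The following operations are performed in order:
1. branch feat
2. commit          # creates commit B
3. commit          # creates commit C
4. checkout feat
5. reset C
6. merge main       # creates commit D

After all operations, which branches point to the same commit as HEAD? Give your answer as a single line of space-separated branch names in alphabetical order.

Answer: feat

Derivation:
After op 1 (branch): HEAD=main@A [feat=A main=A]
After op 2 (commit): HEAD=main@B [feat=A main=B]
After op 3 (commit): HEAD=main@C [feat=A main=C]
After op 4 (checkout): HEAD=feat@A [feat=A main=C]
After op 5 (reset): HEAD=feat@C [feat=C main=C]
After op 6 (merge): HEAD=feat@D [feat=D main=C]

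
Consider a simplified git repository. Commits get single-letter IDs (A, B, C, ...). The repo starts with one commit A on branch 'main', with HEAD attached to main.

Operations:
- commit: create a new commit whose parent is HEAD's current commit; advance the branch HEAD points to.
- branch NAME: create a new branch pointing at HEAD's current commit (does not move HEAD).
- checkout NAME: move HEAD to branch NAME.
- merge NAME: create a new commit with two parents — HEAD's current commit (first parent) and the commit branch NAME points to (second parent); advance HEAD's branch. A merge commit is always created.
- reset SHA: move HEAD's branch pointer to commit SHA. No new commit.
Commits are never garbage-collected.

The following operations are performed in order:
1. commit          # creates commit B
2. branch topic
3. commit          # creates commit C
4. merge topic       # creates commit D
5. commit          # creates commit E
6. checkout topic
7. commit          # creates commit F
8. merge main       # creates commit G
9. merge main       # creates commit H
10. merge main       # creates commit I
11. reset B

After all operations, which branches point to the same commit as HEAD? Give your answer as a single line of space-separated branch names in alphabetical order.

After op 1 (commit): HEAD=main@B [main=B]
After op 2 (branch): HEAD=main@B [main=B topic=B]
After op 3 (commit): HEAD=main@C [main=C topic=B]
After op 4 (merge): HEAD=main@D [main=D topic=B]
After op 5 (commit): HEAD=main@E [main=E topic=B]
After op 6 (checkout): HEAD=topic@B [main=E topic=B]
After op 7 (commit): HEAD=topic@F [main=E topic=F]
After op 8 (merge): HEAD=topic@G [main=E topic=G]
After op 9 (merge): HEAD=topic@H [main=E topic=H]
After op 10 (merge): HEAD=topic@I [main=E topic=I]
After op 11 (reset): HEAD=topic@B [main=E topic=B]

Answer: topic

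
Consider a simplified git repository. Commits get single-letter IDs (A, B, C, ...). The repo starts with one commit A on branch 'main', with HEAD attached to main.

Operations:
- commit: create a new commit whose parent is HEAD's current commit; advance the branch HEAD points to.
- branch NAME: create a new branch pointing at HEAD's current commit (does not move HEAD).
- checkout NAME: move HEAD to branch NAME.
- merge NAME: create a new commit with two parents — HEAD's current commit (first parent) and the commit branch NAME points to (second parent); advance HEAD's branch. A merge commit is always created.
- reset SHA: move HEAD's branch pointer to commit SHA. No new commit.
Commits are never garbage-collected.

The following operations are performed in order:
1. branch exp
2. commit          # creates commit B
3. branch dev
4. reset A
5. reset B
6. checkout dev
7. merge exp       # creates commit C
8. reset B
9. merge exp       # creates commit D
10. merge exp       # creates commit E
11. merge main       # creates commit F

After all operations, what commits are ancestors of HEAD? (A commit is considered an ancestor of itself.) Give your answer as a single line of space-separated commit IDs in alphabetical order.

After op 1 (branch): HEAD=main@A [exp=A main=A]
After op 2 (commit): HEAD=main@B [exp=A main=B]
After op 3 (branch): HEAD=main@B [dev=B exp=A main=B]
After op 4 (reset): HEAD=main@A [dev=B exp=A main=A]
After op 5 (reset): HEAD=main@B [dev=B exp=A main=B]
After op 6 (checkout): HEAD=dev@B [dev=B exp=A main=B]
After op 7 (merge): HEAD=dev@C [dev=C exp=A main=B]
After op 8 (reset): HEAD=dev@B [dev=B exp=A main=B]
After op 9 (merge): HEAD=dev@D [dev=D exp=A main=B]
After op 10 (merge): HEAD=dev@E [dev=E exp=A main=B]
After op 11 (merge): HEAD=dev@F [dev=F exp=A main=B]

Answer: A B D E F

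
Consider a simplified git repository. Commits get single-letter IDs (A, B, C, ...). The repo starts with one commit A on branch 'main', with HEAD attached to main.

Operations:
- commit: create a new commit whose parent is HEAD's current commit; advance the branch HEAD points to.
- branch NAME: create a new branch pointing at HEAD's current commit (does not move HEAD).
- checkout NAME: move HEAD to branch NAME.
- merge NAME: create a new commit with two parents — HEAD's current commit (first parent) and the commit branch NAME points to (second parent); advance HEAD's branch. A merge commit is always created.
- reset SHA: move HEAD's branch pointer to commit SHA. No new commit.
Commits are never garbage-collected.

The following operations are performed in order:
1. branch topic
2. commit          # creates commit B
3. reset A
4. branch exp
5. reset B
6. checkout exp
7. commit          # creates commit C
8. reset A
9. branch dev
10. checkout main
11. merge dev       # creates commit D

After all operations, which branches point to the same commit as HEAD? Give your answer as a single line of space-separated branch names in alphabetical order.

Answer: main

Derivation:
After op 1 (branch): HEAD=main@A [main=A topic=A]
After op 2 (commit): HEAD=main@B [main=B topic=A]
After op 3 (reset): HEAD=main@A [main=A topic=A]
After op 4 (branch): HEAD=main@A [exp=A main=A topic=A]
After op 5 (reset): HEAD=main@B [exp=A main=B topic=A]
After op 6 (checkout): HEAD=exp@A [exp=A main=B topic=A]
After op 7 (commit): HEAD=exp@C [exp=C main=B topic=A]
After op 8 (reset): HEAD=exp@A [exp=A main=B topic=A]
After op 9 (branch): HEAD=exp@A [dev=A exp=A main=B topic=A]
After op 10 (checkout): HEAD=main@B [dev=A exp=A main=B topic=A]
After op 11 (merge): HEAD=main@D [dev=A exp=A main=D topic=A]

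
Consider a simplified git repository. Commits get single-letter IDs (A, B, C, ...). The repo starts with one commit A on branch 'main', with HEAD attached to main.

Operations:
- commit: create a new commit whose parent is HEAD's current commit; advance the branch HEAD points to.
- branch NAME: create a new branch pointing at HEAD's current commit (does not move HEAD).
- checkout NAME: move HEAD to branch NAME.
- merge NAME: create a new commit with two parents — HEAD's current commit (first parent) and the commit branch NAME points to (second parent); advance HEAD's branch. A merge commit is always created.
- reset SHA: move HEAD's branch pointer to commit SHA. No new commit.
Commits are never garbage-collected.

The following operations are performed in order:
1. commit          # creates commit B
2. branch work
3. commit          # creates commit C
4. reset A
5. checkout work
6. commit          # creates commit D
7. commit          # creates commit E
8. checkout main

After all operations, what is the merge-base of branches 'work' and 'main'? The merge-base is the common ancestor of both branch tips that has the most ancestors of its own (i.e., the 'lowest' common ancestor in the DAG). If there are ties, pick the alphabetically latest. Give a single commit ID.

Answer: A

Derivation:
After op 1 (commit): HEAD=main@B [main=B]
After op 2 (branch): HEAD=main@B [main=B work=B]
After op 3 (commit): HEAD=main@C [main=C work=B]
After op 4 (reset): HEAD=main@A [main=A work=B]
After op 5 (checkout): HEAD=work@B [main=A work=B]
After op 6 (commit): HEAD=work@D [main=A work=D]
After op 7 (commit): HEAD=work@E [main=A work=E]
After op 8 (checkout): HEAD=main@A [main=A work=E]
ancestors(work=E): ['A', 'B', 'D', 'E']
ancestors(main=A): ['A']
common: ['A']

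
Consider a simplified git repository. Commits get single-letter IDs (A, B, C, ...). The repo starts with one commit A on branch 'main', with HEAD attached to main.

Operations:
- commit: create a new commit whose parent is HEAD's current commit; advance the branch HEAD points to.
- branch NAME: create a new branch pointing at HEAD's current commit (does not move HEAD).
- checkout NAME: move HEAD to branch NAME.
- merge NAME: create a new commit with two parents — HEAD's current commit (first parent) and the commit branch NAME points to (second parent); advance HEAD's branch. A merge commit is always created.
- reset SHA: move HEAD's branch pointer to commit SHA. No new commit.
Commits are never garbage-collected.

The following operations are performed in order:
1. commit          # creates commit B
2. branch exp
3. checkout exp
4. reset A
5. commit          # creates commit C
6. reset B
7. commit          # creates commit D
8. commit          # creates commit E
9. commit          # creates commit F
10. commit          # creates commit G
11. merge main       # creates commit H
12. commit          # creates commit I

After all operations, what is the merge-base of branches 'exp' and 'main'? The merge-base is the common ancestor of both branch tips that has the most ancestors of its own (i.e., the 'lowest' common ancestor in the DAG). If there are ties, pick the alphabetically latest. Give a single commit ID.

Answer: B

Derivation:
After op 1 (commit): HEAD=main@B [main=B]
After op 2 (branch): HEAD=main@B [exp=B main=B]
After op 3 (checkout): HEAD=exp@B [exp=B main=B]
After op 4 (reset): HEAD=exp@A [exp=A main=B]
After op 5 (commit): HEAD=exp@C [exp=C main=B]
After op 6 (reset): HEAD=exp@B [exp=B main=B]
After op 7 (commit): HEAD=exp@D [exp=D main=B]
After op 8 (commit): HEAD=exp@E [exp=E main=B]
After op 9 (commit): HEAD=exp@F [exp=F main=B]
After op 10 (commit): HEAD=exp@G [exp=G main=B]
After op 11 (merge): HEAD=exp@H [exp=H main=B]
After op 12 (commit): HEAD=exp@I [exp=I main=B]
ancestors(exp=I): ['A', 'B', 'D', 'E', 'F', 'G', 'H', 'I']
ancestors(main=B): ['A', 'B']
common: ['A', 'B']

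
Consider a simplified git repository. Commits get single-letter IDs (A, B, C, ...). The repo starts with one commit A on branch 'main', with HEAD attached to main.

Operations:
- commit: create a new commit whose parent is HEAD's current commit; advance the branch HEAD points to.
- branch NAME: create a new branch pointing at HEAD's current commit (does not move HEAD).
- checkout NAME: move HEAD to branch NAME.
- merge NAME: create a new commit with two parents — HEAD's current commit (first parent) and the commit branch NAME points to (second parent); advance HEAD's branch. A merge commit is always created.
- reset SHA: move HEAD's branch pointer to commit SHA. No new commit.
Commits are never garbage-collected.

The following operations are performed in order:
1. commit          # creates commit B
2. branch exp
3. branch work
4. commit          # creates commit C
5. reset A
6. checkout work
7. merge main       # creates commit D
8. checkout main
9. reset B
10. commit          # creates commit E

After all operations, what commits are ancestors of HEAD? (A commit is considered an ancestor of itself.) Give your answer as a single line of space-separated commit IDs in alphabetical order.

After op 1 (commit): HEAD=main@B [main=B]
After op 2 (branch): HEAD=main@B [exp=B main=B]
After op 3 (branch): HEAD=main@B [exp=B main=B work=B]
After op 4 (commit): HEAD=main@C [exp=B main=C work=B]
After op 5 (reset): HEAD=main@A [exp=B main=A work=B]
After op 6 (checkout): HEAD=work@B [exp=B main=A work=B]
After op 7 (merge): HEAD=work@D [exp=B main=A work=D]
After op 8 (checkout): HEAD=main@A [exp=B main=A work=D]
After op 9 (reset): HEAD=main@B [exp=B main=B work=D]
After op 10 (commit): HEAD=main@E [exp=B main=E work=D]

Answer: A B E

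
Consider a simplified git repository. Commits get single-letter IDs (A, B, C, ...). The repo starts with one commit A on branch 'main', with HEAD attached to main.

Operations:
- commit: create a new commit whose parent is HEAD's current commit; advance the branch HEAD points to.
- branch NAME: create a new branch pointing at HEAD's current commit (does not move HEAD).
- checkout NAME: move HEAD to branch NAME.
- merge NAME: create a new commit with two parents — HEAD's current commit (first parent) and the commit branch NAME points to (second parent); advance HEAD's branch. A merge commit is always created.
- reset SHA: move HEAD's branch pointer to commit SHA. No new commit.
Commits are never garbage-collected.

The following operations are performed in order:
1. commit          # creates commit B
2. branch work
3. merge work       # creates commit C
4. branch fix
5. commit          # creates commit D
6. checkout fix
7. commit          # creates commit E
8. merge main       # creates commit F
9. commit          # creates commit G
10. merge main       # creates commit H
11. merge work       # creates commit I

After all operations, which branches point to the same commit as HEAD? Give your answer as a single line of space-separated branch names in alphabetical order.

After op 1 (commit): HEAD=main@B [main=B]
After op 2 (branch): HEAD=main@B [main=B work=B]
After op 3 (merge): HEAD=main@C [main=C work=B]
After op 4 (branch): HEAD=main@C [fix=C main=C work=B]
After op 5 (commit): HEAD=main@D [fix=C main=D work=B]
After op 6 (checkout): HEAD=fix@C [fix=C main=D work=B]
After op 7 (commit): HEAD=fix@E [fix=E main=D work=B]
After op 8 (merge): HEAD=fix@F [fix=F main=D work=B]
After op 9 (commit): HEAD=fix@G [fix=G main=D work=B]
After op 10 (merge): HEAD=fix@H [fix=H main=D work=B]
After op 11 (merge): HEAD=fix@I [fix=I main=D work=B]

Answer: fix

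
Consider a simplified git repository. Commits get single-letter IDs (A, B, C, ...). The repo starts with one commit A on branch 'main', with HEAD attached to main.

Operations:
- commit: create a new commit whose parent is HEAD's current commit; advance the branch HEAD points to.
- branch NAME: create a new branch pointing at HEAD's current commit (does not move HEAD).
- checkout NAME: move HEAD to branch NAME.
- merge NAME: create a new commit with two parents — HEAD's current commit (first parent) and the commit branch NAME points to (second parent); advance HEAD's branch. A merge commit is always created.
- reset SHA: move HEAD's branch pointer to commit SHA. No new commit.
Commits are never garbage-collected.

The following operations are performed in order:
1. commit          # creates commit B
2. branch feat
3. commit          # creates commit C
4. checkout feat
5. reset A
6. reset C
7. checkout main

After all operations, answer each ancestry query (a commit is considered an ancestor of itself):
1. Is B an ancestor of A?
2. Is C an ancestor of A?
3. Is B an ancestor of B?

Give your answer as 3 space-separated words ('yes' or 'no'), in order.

Answer: no no yes

Derivation:
After op 1 (commit): HEAD=main@B [main=B]
After op 2 (branch): HEAD=main@B [feat=B main=B]
After op 3 (commit): HEAD=main@C [feat=B main=C]
After op 4 (checkout): HEAD=feat@B [feat=B main=C]
After op 5 (reset): HEAD=feat@A [feat=A main=C]
After op 6 (reset): HEAD=feat@C [feat=C main=C]
After op 7 (checkout): HEAD=main@C [feat=C main=C]
ancestors(A) = {A}; B in? no
ancestors(A) = {A}; C in? no
ancestors(B) = {A,B}; B in? yes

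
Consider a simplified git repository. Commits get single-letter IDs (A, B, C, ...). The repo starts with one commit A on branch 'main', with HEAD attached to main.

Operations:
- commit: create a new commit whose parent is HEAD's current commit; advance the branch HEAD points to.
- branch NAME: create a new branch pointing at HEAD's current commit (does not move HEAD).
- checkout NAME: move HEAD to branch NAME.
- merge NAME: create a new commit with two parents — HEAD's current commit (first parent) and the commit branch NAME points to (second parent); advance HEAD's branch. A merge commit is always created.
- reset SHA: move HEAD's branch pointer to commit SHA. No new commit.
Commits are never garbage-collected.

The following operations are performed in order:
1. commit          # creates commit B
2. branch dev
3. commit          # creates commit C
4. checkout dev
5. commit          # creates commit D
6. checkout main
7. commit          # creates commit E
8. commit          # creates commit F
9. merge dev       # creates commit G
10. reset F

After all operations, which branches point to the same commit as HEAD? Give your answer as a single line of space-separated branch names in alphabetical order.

After op 1 (commit): HEAD=main@B [main=B]
After op 2 (branch): HEAD=main@B [dev=B main=B]
After op 3 (commit): HEAD=main@C [dev=B main=C]
After op 4 (checkout): HEAD=dev@B [dev=B main=C]
After op 5 (commit): HEAD=dev@D [dev=D main=C]
After op 6 (checkout): HEAD=main@C [dev=D main=C]
After op 7 (commit): HEAD=main@E [dev=D main=E]
After op 8 (commit): HEAD=main@F [dev=D main=F]
After op 9 (merge): HEAD=main@G [dev=D main=G]
After op 10 (reset): HEAD=main@F [dev=D main=F]

Answer: main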